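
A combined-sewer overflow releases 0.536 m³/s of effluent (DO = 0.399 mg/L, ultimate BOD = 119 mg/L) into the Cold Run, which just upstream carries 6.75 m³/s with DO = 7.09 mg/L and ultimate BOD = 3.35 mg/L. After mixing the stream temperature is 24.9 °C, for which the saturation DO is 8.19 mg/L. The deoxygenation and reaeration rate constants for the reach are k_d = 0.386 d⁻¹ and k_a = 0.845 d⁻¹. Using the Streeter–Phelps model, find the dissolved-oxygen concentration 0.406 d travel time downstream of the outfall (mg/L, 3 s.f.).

DO ≈ 5.61 mg/L

Mixed DO = (6.75×7.09 + 0.536×0.399)/(6.75+0.536) = 48.07/7.286 = 6.598 mg/L.
Mixed L₀ = (6.75×3.35 + 0.536×119)/(7.286) = 86.40/7.286 = 11.86 mg/L.
Initial deficit D₀ = C_s − DO₀ = 8.19 − 6.598 = 1.592 mg/L.
D(0.406) = [0.386×11.86/(0.845−0.386)](e^(−0.386×0.406) − e^(−0.845×0.406)) + 1.592 e^(−0.845×0.406)
= 9.972 × (0.8549 − 0.7096) + 1.592 × 0.7096 = 2.579 mg/L.
DO = 8.19 − 2.579 = 5.611 mg/L.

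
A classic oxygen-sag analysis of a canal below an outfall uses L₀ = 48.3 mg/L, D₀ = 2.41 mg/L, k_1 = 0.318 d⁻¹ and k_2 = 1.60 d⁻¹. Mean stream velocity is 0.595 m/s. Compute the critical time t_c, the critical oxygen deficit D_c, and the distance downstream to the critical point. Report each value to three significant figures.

t_c = [1/(k_2−k_1)] ln[(k_2/k_1)(1 − D₀(k_2−k_1)/(k_1 L₀))]
= [1/(1.60−0.318)] ln[(1.60/0.318)(1 − 2.41×1.282/(0.318×48.3))]
= (1/1.282) ln[5.031 × 0.7988] = 0.7800 × ln(4.019) = 0.7800 × 1.391 = 1.085 d.
D_c = (k_1/k_2) L₀ e^(−k_1 t_c) = (0.318/1.60) × 48.3 × e^(−0.318×1.085) = 0.1987 × 48.3 × 0.7082 = 6.798 mg/L.
x_c = v t_c = 0.595 m/s × 1.085 d × 86400 s/d = 55780 m ≈ 55.8 km.

t_c ≈ 1.09 d; D_c ≈ 6.80 mg/L; x_c ≈ 55.8 km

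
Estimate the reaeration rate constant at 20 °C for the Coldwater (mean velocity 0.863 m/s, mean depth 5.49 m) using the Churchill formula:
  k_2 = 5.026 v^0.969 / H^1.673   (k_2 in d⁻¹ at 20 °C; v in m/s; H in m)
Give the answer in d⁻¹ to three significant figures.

k_2 ≈ 0.252 d⁻¹

k_2 = 5.026 × 0.863^0.969 / 5.49^1.673 = 5.026 × 0.8670 / 17.27 = 0.2523 d⁻¹.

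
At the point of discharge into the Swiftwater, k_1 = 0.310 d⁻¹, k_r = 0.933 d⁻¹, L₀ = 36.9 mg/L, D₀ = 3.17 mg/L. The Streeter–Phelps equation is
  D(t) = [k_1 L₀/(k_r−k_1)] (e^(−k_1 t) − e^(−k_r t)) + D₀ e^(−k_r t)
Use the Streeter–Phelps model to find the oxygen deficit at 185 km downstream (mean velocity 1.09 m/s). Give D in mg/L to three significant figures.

Travel time t = x/v = 185 km / (1.09 m/s) = 185000 m / 1.09 m/s = 169700 s = 1.964 d.
k_1 L₀/(k_r−k_1) = 0.310×36.9/(0.933−0.310) = 11.44/0.6230 = 18.36 mg/L.
e^(−k_1 t) = e^(−0.310×1.964) = 0.5439; e^(−k_r t) = e^(−0.933×1.964) = 0.1600.
D = 18.36 × (0.5439 − 0.1600) + 3.17 × 0.1600 = 7.050 + 0.5071 = 7.557 mg/L.

D ≈ 7.56 mg/L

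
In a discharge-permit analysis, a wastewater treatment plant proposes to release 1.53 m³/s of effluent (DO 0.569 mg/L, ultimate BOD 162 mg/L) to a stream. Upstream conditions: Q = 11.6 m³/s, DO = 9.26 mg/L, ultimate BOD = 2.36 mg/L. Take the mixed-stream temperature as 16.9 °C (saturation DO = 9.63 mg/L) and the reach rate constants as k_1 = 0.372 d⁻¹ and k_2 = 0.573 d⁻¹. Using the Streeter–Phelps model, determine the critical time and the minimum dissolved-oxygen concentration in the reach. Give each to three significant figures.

t_c ≈ 1.97 d; minimum DO ≈ 3.09 mg/L

Mixed DO = (11.6×9.26 + 1.53×0.569)/(11.6+1.53) = 108.3/13.13 = 8.247 mg/L.
Mixed L₀ = (11.6×2.36 + 1.53×162)/(13.13) = 275.2/13.13 = 20.96 mg/L.
Initial deficit D₀ = C_s − DO₀ = 9.63 − 8.247 = 1.383 mg/L.
t_c = (1/0.2010) ln[(0.573/0.372)(1 − 1.383×0.2010/(0.372×20.96))] = 4.975 × ln(1.485) = 1.969 d.
D_c = (0.372/0.573) × 20.96 × e^(−0.372×1.969) = 0.6492 × 20.96 × 0.4808 = 6.543 mg/L.
Minimum DO = 9.63 − 6.543 = 3.087 mg/L.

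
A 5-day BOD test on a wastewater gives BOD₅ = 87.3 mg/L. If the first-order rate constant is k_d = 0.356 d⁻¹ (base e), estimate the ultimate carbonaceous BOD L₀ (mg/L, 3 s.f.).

BOD₅ = L₀(1 − e^(−5k_d)) ⇒ L₀ = BOD₅ / (1 − e^(−5×0.356))
= 87.3 / (1 − 0.1686) = 87.3 / 0.8314 = 105.0 mg/L.

L₀ ≈ 105 mg/L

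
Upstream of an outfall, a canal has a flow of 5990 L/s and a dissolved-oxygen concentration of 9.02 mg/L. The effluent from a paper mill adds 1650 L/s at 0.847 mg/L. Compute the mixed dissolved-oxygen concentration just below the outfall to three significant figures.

7.25 mg/L

Flow-weighted mixing: C = (Q_r C_r + Q_w C_w)/(Q_r + Q_w)
= (5990×9.02 + 1650×0.847)/(5990 + 1650) = 55430/7640 = 7.255 mg/L.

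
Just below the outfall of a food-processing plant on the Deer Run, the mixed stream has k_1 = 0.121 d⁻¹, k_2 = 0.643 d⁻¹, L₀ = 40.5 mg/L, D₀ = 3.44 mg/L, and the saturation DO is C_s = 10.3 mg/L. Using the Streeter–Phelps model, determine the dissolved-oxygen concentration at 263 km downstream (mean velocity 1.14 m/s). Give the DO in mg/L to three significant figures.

Travel time t = x/v = 263 km / (1.14 m/s) = 263000 m / 1.14 m/s = 230700 s = 2.670 d.
k_1 L₀/(k_2−k_1) = 0.121×40.5/(0.643−0.121) = 4.901/0.5220 = 9.388 mg/L.
e^(−k_1 t) = e^(−0.121×2.670) = 0.7239; e^(−k_2 t) = e^(−0.643×2.670) = 0.1796.
D = 9.388 × (0.7239 − 0.1796) + 3.44 × 0.1796 = 5.110 + 0.6179 = 5.728 mg/L.
DO = C_s − D = 10.3 − 5.728 = 4.572 mg/L.

DO ≈ 4.57 mg/L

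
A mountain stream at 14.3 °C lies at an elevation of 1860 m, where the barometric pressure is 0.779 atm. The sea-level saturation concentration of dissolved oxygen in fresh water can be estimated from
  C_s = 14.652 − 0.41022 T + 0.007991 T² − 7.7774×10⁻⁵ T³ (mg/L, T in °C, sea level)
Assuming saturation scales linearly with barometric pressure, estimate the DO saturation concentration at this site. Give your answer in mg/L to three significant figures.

At sea level: C_s = 14.652 − 0.41022×14.3 + 0.007991×14.3² − 7.7774×10⁻⁵×14.3³ = 10.19 mg/L.
Pressure correction: C_s' = 10.19 × 0.779 = 7.940 mg/L.

C_s ≈ 7.94 mg/L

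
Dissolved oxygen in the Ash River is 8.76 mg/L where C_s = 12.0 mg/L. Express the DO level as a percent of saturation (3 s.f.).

% saturation = C/C_s × 100 = 8.76/12.0 × 100 = 73.0 %.

73.0 % saturation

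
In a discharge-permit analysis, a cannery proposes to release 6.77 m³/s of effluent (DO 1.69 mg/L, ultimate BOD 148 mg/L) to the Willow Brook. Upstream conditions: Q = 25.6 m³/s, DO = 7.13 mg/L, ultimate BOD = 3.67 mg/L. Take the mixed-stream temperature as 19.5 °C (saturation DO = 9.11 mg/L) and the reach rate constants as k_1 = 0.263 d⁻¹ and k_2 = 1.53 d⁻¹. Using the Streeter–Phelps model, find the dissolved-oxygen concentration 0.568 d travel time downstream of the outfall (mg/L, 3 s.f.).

Mixed DO = (25.6×7.13 + 6.77×1.69)/(25.6+6.77) = 194.0/32.37 = 5.992 mg/L.
Mixed L₀ = (25.6×3.67 + 6.77×148)/(32.37) = 1096/32.37 = 33.86 mg/L.
Initial deficit D₀ = C_s − DO₀ = 9.11 − 5.992 = 3.118 mg/L.
D(0.568) = [0.263×33.86/(1.53−0.263)](e^(−0.263×0.568) − e^(−1.53×0.568)) + 3.118 e^(−1.53×0.568)
= 7.028 × (0.8612 − 0.4194) + 3.118 × 0.4194 = 4.413 mg/L.
DO = 9.11 − 4.413 = 4.697 mg/L.

DO ≈ 4.70 mg/L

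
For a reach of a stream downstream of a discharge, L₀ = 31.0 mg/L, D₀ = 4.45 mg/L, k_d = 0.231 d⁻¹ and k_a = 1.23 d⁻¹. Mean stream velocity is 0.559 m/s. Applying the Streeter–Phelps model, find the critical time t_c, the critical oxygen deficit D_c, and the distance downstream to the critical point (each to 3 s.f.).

t_c ≈ 0.703 d; D_c ≈ 4.95 mg/L; x_c ≈ 34.0 km

t_c = [1/(k_a−k_d)] ln[(k_a/k_d)(1 − D₀(k_a−k_d)/(k_d L₀))]
= [1/(1.23−0.231)] ln[(1.23/0.231)(1 − 4.45×0.9990/(0.231×31.0))]
= (1/0.9990) ln[5.325 × 0.3792] = 1.001 × ln(2.019) = 1.001 × 0.7027 = 0.7034 d.
L(t_c) = L₀ e^(−k_d t_c) = 31.0 × 0.8500 = 26.35 mg/L, and at the critical point k_a D_c = k_d L, so D_c = (0.231/1.23) × 26.35 = 4.949 mg/L.
x_c = v t_c = 0.559 m/s × 0.7034 d × 86400 s/d = 33970 m ≈ 34.0 km.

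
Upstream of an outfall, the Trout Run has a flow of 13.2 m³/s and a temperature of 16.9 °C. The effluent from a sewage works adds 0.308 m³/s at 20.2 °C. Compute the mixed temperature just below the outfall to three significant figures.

17.0 °C

Flow-weighted mixing: C = (Q_r C_r + Q_w C_w)/(Q_r + Q_w)
= (13.2×16.9 + 0.308×20.2)/(13.2 + 0.308) = 229.3/13.51 = 16.98 °C.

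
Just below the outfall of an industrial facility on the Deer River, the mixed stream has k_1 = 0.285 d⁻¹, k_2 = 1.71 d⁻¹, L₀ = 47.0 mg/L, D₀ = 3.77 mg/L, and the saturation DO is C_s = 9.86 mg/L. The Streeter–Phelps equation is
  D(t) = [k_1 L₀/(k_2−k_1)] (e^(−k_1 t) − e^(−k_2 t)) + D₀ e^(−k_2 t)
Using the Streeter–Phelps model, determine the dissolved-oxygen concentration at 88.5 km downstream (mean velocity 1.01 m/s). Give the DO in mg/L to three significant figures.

DO ≈ 3.81 mg/L

Travel time t = x/v = 88.5 km / (1.01 m/s) = 88500 m / 1.01 m/s = 87620 s = 1.014 d.
k_1 L₀/(k_2−k_1) = 0.285×47.0/(1.71−0.285) = 13.39/1.425 = 9.400 mg/L.
e^(−k_1 t) = e^(−0.285×1.014) = 0.7490; e^(−k_2 t) = e^(−1.71×1.014) = 0.1765.
D = 9.400 × (0.7490 − 0.1765) + 3.77 × 0.1765 = 5.381 + 0.6655 = 6.047 mg/L.
DO = C_s − D = 9.86 − 6.047 = 3.813 mg/L.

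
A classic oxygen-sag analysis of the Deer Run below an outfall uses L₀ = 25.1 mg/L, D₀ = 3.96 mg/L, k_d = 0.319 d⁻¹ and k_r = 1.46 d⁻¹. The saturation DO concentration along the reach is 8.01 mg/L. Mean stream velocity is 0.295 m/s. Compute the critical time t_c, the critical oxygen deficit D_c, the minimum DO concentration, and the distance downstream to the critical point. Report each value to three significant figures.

With k_r/k_d = 4.577 and 1 − D₀(k_r−k_d)/(k_d L₀) = 0.4357,
t_c = ln(4.577 × 0.4357) / (1.46 − 0.319) = ln(1.994) / 1.141 = 0.6902/1.141 = 0.6049 d.
L(t_c) = L₀ e^(−k_d t_c) = 25.1 × 0.8245 = 20.70 mg/L, and at the critical point k_r D_c = k_d L, so D_c = (0.319/1.46) × 20.70 = 4.522 mg/L.
Minimum DO = C_s − D_c = 8.01 − 4.522 = 3.488 mg/L.
x_c = v t_c = 0.295 m/s × 0.6049 d × 86400 s/d = 15420 m ≈ 15.4 km.

t_c ≈ 0.605 d; D_c ≈ 4.52 mg/L; min DO ≈ 3.49 mg/L; x_c ≈ 15.4 km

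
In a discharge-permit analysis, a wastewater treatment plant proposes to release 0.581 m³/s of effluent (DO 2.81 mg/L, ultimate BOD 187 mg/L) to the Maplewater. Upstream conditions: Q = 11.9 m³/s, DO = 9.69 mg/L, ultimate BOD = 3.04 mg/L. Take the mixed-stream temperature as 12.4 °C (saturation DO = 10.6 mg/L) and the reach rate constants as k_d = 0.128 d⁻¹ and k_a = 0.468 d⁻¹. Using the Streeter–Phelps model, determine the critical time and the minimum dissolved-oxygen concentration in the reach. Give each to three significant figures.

Mixed DO = (11.9×9.69 + 0.581×2.81)/(11.9+0.581) = 116.9/12.48 = 9.370 mg/L.
Mixed L₀ = (11.9×3.04 + 0.581×187)/(12.48) = 144.8/12.48 = 11.60 mg/L.
Initial deficit D₀ = C_s − DO₀ = 10.6 − 9.370 = 1.230 mg/L.
t_c = (1/0.3400) ln[(0.468/0.128)(1 − 1.230×0.3400/(0.128×11.60))] = 2.941 × ln(2.627) = 2.840 d.
D_c = (0.128/0.468) × 11.60 × e^(−0.128×2.840) = 0.2735 × 11.60 × 0.6952 = 2.206 mg/L.
Minimum DO = 10.6 − 2.206 = 8.394 mg/L.

t_c ≈ 2.84 d; minimum DO ≈ 8.39 mg/L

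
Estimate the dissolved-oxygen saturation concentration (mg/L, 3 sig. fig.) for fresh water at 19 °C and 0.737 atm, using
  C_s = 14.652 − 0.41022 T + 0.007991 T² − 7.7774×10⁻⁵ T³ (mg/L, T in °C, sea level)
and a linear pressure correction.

At sea level: C_s = 14.652 − 0.41022×19 + 0.007991×19² − 7.7774×10⁻⁵×19³ = 9.209 mg/L.
Pressure correction: C_s' = 9.209 × 0.737 = 6.787 mg/L.

C_s ≈ 6.79 mg/L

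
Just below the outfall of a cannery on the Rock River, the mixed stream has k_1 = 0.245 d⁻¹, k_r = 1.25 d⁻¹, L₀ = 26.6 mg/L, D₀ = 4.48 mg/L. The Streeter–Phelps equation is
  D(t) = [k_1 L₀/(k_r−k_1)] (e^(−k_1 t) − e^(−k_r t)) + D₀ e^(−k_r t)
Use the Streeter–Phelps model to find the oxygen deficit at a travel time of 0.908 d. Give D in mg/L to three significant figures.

k_1 L₀/(k_r−k_1) = 0.245×26.6/(1.25−0.245) = 6.517/1.005 = 6.485 mg/L.
e^(−k_1 t) = e^(−0.245×0.9080) = 0.8005; e^(−k_r t) = e^(−1.25×0.9080) = 0.3214.
D = 6.485 × (0.8005 − 0.3214) + 4.48 × 0.3214 = 3.107 + 1.440 = 4.547 mg/L.

D ≈ 4.55 mg/L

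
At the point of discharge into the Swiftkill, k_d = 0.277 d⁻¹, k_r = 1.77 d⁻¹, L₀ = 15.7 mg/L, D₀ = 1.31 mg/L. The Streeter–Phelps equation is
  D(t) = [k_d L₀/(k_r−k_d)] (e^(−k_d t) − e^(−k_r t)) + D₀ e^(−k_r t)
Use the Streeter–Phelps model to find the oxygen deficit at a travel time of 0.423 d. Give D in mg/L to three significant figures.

D ≈ 1.83 mg/L

k_d L₀/(k_r−k_d) = 0.277×15.7/(1.77−0.277) = 4.349/1.493 = 2.913 mg/L.
e^(−k_d t) = e^(−0.277×0.4230) = 0.8894; e^(−k_r t) = e^(−1.77×0.4230) = 0.4730.
D = 2.913 × (0.8894 − 0.4730) + 1.31 × 0.4730 = 1.213 + 0.6196 = 1.833 mg/L.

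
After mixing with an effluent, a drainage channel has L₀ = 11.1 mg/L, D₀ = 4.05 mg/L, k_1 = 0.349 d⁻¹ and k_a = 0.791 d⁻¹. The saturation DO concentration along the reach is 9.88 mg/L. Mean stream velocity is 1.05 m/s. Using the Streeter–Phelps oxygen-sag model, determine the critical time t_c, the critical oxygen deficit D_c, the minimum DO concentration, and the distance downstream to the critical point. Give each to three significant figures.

t_c ≈ 0.448 d; D_c ≈ 4.19 mg/L; min DO ≈ 5.69 mg/L; x_c ≈ 40.7 km

t_c = [1/(k_a−k_1)] ln[(k_a/k_1)(1 − D₀(k_a−k_1)/(k_1 L₀))]
= [1/(0.791−0.349)] ln[(0.791/0.349)(1 − 4.05×0.4420/(0.349×11.1))]
= (1/0.4420) ln[2.266 × 0.5379] = 2.262 × ln(1.219) = 2.262 × 0.1982 = 0.4483 d.
L(t_c) = L₀ e^(−k_1 t_c) = 11.1 × 0.8552 = 9.492 mg/L, and at the critical point k_a D_c = k_1 L, so D_c = (0.349/0.791) × 9.492 = 4.188 mg/L.
Minimum DO = C_s − D_c = 9.88 − 4.188 = 5.692 mg/L.
x_c = v t_c = 1.05 m/s × 0.4483 d × 86400 s/d = 40670 m ≈ 40.7 km.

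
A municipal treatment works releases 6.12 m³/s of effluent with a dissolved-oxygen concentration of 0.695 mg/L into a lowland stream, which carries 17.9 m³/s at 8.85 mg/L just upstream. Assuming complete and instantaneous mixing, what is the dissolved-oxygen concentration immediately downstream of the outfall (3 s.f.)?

6.77 mg/L

Flow-weighted mixing: C = (Q_r C_r + Q_w C_w)/(Q_r + Q_w)
= (17.9×8.85 + 6.12×0.695)/(17.9 + 6.12) = 162.7/24.02 = 6.772 mg/L.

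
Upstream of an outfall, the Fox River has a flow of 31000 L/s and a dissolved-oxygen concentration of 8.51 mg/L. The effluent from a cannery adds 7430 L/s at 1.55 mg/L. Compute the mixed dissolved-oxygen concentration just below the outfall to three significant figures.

Flow-weighted mixing: C = (Q_r C_r + Q_w C_w)/(Q_r + Q_w)
= (31000×8.51 + 7430×1.55)/(31000 + 7430) = 275300/38430 = 7.164 mg/L.

7.16 mg/L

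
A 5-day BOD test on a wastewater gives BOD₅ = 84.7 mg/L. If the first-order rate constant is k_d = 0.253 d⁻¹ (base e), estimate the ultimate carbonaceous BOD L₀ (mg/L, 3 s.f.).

BOD₅ = L₀(1 − e^(−5k_d)) ⇒ L₀ = BOD₅ / (1 − e^(−5×0.253))
= 84.7 / (1 − 0.2822) = 84.7 / 0.7178 = 118.0 mg/L.

L₀ ≈ 118 mg/L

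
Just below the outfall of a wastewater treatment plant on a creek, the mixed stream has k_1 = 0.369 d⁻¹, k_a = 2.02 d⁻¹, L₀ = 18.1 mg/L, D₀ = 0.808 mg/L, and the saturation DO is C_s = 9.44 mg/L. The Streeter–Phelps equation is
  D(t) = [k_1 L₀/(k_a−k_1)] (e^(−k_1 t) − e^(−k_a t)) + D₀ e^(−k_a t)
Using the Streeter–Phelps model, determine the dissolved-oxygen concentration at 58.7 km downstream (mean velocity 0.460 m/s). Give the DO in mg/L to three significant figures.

Travel time t = x/v = 58.7 km / (0.460 m/s) = 58700 m / 0.460 m/s = 127600 s = 1.477 d.
k_1 L₀/(k_a−k_1) = 0.369×18.1/(2.02−0.369) = 6.679/1.651 = 4.045 mg/L.
e^(−k_1 t) = e^(−0.369×1.477) = 0.5798; e^(−k_a t) = e^(−2.02×1.477) = 0.05062.
D = 4.045 × (0.5798 − 0.05062) + 0.808 × 0.05062 = 2.141 + 0.04090 = 2.182 mg/L.
DO = C_s − D = 9.44 − 2.182 = 7.258 mg/L.

DO ≈ 7.26 mg/L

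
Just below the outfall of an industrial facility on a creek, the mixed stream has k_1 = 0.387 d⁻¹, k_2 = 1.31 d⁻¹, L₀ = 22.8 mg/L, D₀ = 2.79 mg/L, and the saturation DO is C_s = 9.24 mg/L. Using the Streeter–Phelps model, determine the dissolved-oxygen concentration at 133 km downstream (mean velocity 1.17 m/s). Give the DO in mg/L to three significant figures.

Travel time t = x/v = 133 km / (1.17 m/s) = 133000 m / 1.17 m/s = 113700 s = 1.316 d.
k_1 L₀/(k_2−k_1) = 0.387×22.8/(1.31−0.387) = 8.824/0.9230 = 9.560 mg/L.
e^(−k_1 t) = e^(−0.387×1.316) = 0.6010; e^(−k_2 t) = e^(−1.31×1.316) = 0.1784.
D = 9.560 × (0.6010 − 0.1784) + 2.79 × 0.1784 = 4.040 + 0.4978 = 4.537 mg/L.
DO = C_s − D = 9.24 − 4.537 = 4.703 mg/L.

DO ≈ 4.70 mg/L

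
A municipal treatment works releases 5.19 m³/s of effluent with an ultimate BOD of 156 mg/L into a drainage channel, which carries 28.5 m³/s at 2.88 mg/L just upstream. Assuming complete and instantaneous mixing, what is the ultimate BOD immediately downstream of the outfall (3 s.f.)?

Flow-weighted mixing: C = (Q_r C_r + Q_w C_w)/(Q_r + Q_w)
= (28.5×2.88 + 5.19×156)/(28.5 + 5.19) = 891.7/33.69 = 26.47 mg/L.

26.5 mg/L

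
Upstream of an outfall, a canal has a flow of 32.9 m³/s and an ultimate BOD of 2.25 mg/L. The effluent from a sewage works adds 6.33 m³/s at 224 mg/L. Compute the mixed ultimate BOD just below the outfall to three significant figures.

Flow-weighted mixing: C = (Q_r C_r + Q_w C_w)/(Q_r + Q_w)
= (32.9×2.25 + 6.33×224)/(32.9 + 6.33) = 1492/39.23 = 38.03 mg/L.

38.0 mg/L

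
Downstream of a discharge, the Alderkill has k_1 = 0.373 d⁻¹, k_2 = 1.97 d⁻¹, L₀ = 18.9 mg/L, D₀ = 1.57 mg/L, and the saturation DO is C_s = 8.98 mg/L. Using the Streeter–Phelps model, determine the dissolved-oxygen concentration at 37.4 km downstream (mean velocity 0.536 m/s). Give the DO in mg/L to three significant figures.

DO ≈ 6.29 mg/L

Travel time t = x/v = 37.4 km / (0.536 m/s) = 37400 m / 0.536 m/s = 69780 s = 0.8076 d.
k_1 L₀/(k_2−k_1) = 0.373×18.9/(1.97−0.373) = 7.050/1.597 = 4.414 mg/L.
e^(−k_1 t) = e^(−0.373×0.8076) = 0.7399; e^(−k_2 t) = e^(−1.97×0.8076) = 0.2037.
D = 4.414 × (0.7399 − 0.2037) + 1.57 × 0.2037 = 2.367 + 0.3199 = 2.687 mg/L.
DO = C_s − D = 8.98 − 2.687 = 6.293 mg/L.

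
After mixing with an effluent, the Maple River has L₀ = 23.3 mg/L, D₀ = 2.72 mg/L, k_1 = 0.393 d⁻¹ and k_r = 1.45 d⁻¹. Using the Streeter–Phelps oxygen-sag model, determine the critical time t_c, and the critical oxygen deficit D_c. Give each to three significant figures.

t_c ≈ 0.879 d; D_c ≈ 4.47 mg/L

t_c = [1/(k_r−k_1)] ln[(k_r/k_1)(1 − D₀(k_r−k_1)/(k_1 L₀))]
= [1/(1.45−0.393)] ln[(1.45/0.393)(1 − 2.72×1.057/(0.393×23.3))]
= (1/1.057) ln[3.690 × 0.6860] = 0.9461 × ln(2.531) = 0.9461 × 0.9287 = 0.8786 d.
D_c = (k_1/k_r) L₀ e^(−k_1 t_c) = (0.393/1.45) × 23.3 × e^(−0.393×0.8786) = 0.2710 × 23.3 × 0.7080 = 4.471 mg/L.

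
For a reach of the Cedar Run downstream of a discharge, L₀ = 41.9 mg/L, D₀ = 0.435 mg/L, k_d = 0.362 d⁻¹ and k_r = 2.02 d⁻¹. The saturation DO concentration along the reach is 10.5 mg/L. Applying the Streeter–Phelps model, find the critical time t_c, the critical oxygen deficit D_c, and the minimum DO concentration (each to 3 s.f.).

With k_r/k_d = 5.580 and 1 − D₀(k_r−k_d)/(k_d L₀) = 0.9524,
t_c = ln(5.580 × 0.9524) / (2.02 − 0.362) = ln(5.315) / 1.658 = 1.670/1.658 = 1.008 d.
D_c = (k_d/k_r) L₀ e^(−k_d t_c) = (0.362/2.02) × 41.9 × e^(−0.362×1.008) = 0.1792 × 41.9 × 0.6944 = 5.214 mg/L.
Minimum DO = C_s − D_c = 10.5 − 5.214 = 5.286 mg/L.

t_c ≈ 1.01 d; D_c ≈ 5.21 mg/L; min DO ≈ 5.29 mg/L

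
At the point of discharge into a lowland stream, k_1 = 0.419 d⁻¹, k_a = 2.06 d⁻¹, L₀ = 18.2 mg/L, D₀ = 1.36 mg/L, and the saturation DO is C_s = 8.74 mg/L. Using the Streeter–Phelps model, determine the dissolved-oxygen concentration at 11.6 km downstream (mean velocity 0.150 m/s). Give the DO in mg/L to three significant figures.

Travel time t = x/v = 11.6 km / (0.150 m/s) = 11600 m / 0.150 m/s = 77330 s = 0.8951 d.
k_1 L₀/(k_a−k_1) = 0.419×18.2/(2.06−0.419) = 7.626/1.641 = 4.647 mg/L.
e^(−k_1 t) = e^(−0.419×0.8951) = 0.6873; e^(−k_a t) = e^(−2.06×0.8951) = 0.1582.
D = 4.647 × (0.6873 − 0.1582) + 1.36 × 0.1582 = 2.459 + 0.2152 = 2.674 mg/L.
DO = C_s − D = 8.74 − 2.674 = 6.066 mg/L.

DO ≈ 6.07 mg/L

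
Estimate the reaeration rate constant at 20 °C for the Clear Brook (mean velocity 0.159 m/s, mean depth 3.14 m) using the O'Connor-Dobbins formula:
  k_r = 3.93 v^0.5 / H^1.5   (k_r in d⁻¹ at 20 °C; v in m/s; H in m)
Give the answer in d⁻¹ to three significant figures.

k_r = 3.93 × 0.159^0.5 / 3.14^1.5 = 3.93 × 0.3987 / 5.564 = 0.2816 d⁻¹.

k_r ≈ 0.282 d⁻¹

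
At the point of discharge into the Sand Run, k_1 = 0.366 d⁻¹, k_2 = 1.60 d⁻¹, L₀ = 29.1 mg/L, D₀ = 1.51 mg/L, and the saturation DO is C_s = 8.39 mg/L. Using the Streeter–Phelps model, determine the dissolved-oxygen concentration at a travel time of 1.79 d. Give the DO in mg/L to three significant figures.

DO ≈ 4.31 mg/L

k_1 L₀/(k_2−k_1) = 0.366×29.1/(1.60−0.366) = 10.65/1.234 = 8.631 mg/L.
e^(−k_1 t) = e^(−0.366×1.790) = 0.5194; e^(−k_2 t) = e^(−1.60×1.790) = 0.05704.
D = 8.631 × (0.5194 − 0.05704) + 1.51 × 0.05704 = 3.990 + 0.08613 = 4.076 mg/L.
DO = C_s − D = 8.39 − 4.076 = 4.314 mg/L.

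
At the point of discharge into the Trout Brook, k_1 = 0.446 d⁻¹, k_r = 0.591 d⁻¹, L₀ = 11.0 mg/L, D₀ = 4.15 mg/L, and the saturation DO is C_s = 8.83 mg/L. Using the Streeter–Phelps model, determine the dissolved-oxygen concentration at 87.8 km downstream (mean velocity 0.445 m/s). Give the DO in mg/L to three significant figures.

DO ≈ 4.31 mg/L

Travel time t = x/v = 87.8 km / (0.445 m/s) = 87800 m / 0.445 m/s = 197300 s = 2.284 d.
k_1 L₀/(k_r−k_1) = 0.446×11.0/(0.591−0.446) = 4.906/0.1450 = 33.83 mg/L.
e^(−k_1 t) = e^(−0.446×2.284) = 0.3611; e^(−k_r t) = e^(−0.591×2.284) = 0.2593.
D = 33.83 × (0.3611 − 0.2593) + 4.15 × 0.2593 = 3.444 + 1.076 = 4.521 mg/L.
DO = C_s − D = 8.83 − 4.521 = 4.309 mg/L.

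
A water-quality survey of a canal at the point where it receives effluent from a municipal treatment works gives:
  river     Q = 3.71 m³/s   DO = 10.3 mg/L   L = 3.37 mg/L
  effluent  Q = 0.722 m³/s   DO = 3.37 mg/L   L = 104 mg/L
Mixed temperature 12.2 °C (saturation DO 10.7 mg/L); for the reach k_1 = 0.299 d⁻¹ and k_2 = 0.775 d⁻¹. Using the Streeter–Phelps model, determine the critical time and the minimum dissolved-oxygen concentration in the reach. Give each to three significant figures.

Mixed DO = (3.71×10.3 + 0.722×3.37)/(3.71+0.722) = 40.65/4.432 = 9.171 mg/L.
Mixed L₀ = (3.71×3.37 + 0.722×104)/(4.432) = 87.59/4.432 = 19.76 mg/L.
Initial deficit D₀ = C_s − DO₀ = 10.7 − 9.171 = 1.529 mg/L.
t_c = (1/0.4760) ln[(0.775/0.299)(1 − 1.529×0.4760/(0.299×19.76))] = 2.101 × ln(2.273) = 1.725 d.
D_c = (0.299/0.775) × 19.76 × e^(−0.299×1.725) = 0.3858 × 19.76 × 0.5971 = 4.553 mg/L.
Minimum DO = 10.7 − 4.553 = 6.147 mg/L.

t_c ≈ 1.72 d; minimum DO ≈ 6.15 mg/L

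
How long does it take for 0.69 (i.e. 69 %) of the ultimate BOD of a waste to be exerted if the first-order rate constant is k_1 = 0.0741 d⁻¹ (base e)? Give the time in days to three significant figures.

y/L₀ = 1 − e^(−k_1 t) = 0.69 ⇒ e^(−k_1 t) = 0.310
t = −ln(0.310) / 0.0741 = 1.171 / 0.0741 = 15.81 d.

t ≈ 15.8 d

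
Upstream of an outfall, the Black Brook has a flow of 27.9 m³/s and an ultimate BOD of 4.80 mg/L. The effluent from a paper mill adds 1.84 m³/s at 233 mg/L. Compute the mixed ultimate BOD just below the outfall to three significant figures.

Flow-weighted mixing: C = (Q_r C_r + Q_w C_w)/(Q_r + Q_w)
= (27.9×4.80 + 1.84×233)/(27.9 + 1.84) = 562.6/29.74 = 18.92 mg/L.

18.9 mg/L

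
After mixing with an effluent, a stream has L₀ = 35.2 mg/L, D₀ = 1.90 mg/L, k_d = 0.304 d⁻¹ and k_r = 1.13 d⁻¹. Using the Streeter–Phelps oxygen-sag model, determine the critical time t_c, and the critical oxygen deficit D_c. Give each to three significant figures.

With k_r/k_d = 3.717 and 1 − D₀(k_r−k_d)/(k_d L₀) = 0.8533,
t_c = ln(3.717 × 0.8533) / (1.13 − 0.304) = ln(3.172) / 0.8260 = 1.154/0.8260 = 1.398 d.
L(t_c) = L₀ e^(−k_d t_c) = 35.2 × 0.6539 = 23.02 mg/L, and at the critical point k_r D_c = k_d L, so D_c = (0.304/1.13) × 23.02 = 6.192 mg/L.

t_c ≈ 1.40 d; D_c ≈ 6.19 mg/L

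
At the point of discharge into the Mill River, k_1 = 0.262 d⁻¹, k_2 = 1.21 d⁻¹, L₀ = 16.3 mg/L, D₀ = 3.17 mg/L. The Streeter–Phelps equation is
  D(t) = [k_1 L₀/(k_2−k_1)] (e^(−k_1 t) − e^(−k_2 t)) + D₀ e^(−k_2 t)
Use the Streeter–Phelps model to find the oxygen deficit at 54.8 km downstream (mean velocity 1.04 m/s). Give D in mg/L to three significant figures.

Travel time t = x/v = 54.8 km / (1.04 m/s) = 54800 m / 1.04 m/s = 52690 s = 0.6099 d.
k_1 L₀/(k_2−k_1) = 0.262×16.3/(1.21−0.262) = 4.271/0.9480 = 4.505 mg/L.
e^(−k_1 t) = e^(−0.262×0.6099) = 0.8523; e^(−k_2 t) = e^(−1.21×0.6099) = 0.4781.
D = 4.505 × (0.8523 − 0.4781) + 3.17 × 0.4781 = 1.686 + 1.516 = 3.201 mg/L.

D ≈ 3.20 mg/L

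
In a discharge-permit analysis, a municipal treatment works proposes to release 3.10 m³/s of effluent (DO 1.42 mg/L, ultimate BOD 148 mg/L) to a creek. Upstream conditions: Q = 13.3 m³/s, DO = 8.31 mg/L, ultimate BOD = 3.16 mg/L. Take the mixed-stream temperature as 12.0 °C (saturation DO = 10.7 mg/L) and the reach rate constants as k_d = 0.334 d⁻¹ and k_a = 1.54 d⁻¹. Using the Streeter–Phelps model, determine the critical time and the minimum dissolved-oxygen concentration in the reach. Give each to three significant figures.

t_c ≈ 0.792 d; minimum DO ≈ 5.62 mg/L

Mixed DO = (13.3×8.31 + 3.10×1.42)/(13.3+3.10) = 114.9/16.40 = 7.008 mg/L.
Mixed L₀ = (13.3×3.16 + 3.10×148)/(16.40) = 500.8/16.40 = 30.54 mg/L.
Initial deficit D₀ = C_s − DO₀ = 10.7 − 7.008 = 3.692 mg/L.
t_c = (1/1.206) ln[(1.54/0.334)(1 − 3.692×1.206/(0.334×30.54))] = 0.8292 × ln(2.598) = 0.7916 d.
D_c = (0.334/1.54) × 30.54 × e^(−0.334×0.7916) = 0.2169 × 30.54 × 0.7677 = 5.084 mg/L.
Minimum DO = 10.7 − 5.084 = 5.616 mg/L.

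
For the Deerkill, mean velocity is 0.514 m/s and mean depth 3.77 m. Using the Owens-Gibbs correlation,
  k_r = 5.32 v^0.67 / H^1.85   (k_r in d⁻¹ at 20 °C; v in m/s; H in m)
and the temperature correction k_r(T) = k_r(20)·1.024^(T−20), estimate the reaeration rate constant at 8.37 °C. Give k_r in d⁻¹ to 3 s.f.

k_r(20) = 5.32 × 0.514^0.67 / 3.77^1.85 = 5.32 × 0.6402 / 11.65 = 0.2924 d⁻¹.
k_r(8.37) = 0.2924 × 1.024^(8.37−20) = 0.2924 × 0.7589 = 0.2219 d⁻¹.

k_r ≈ 0.222 d⁻¹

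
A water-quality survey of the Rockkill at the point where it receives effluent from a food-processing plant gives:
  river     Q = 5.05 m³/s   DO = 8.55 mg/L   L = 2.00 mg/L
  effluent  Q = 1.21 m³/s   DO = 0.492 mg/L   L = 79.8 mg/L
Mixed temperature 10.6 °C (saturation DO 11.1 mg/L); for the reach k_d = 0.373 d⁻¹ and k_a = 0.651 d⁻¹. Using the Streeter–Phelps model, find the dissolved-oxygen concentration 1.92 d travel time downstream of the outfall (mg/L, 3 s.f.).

DO ≈ 5.30 mg/L

Mixed DO = (5.05×8.55 + 1.21×0.492)/(5.05+1.21) = 43.77/6.260 = 6.992 mg/L.
Mixed L₀ = (5.05×2.00 + 1.21×79.8)/(6.260) = 106.7/6.260 = 17.04 mg/L.
Initial deficit D₀ = C_s − DO₀ = 11.1 − 6.992 = 4.108 mg/L.
D(1.92) = [0.373×17.04/(0.651−0.373)](e^(−0.373×1.92) − e^(−0.651×1.92)) + 4.108 e^(−0.651×1.92)
= 22.86 × (0.4886 − 0.2865) + 4.108 × 0.2865 = 5.797 mg/L.
DO = 11.1 − 5.797 = 5.303 mg/L.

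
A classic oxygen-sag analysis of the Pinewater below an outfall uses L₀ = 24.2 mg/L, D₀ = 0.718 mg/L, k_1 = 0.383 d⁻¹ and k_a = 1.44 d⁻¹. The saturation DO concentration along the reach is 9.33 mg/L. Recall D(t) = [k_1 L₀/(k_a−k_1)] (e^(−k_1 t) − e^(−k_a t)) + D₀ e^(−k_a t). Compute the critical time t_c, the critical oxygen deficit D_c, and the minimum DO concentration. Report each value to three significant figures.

t_c = [1/(k_a−k_1)] ln[(k_a/k_1)(1 − D₀(k_a−k_1)/(k_1 L₀))]
= [1/(1.44−0.383)] ln[(1.44/0.383)(1 − 0.718×1.057/(0.383×24.2))]
= (1/1.057) ln[3.760 × 0.9181] = 0.9461 × ln(3.452) = 0.9461 × 1.239 = 1.172 d.
L(t_c) = L₀ e^(−k_1 t_c) = 24.2 × 0.6383 = 15.45 mg/L, and at the critical point k_a D_c = k_1 L, so D_c = (0.383/1.44) × 15.45 = 4.109 mg/L.
Minimum DO = C_s − D_c = 9.33 − 4.109 = 5.221 mg/L.

t_c ≈ 1.17 d; D_c ≈ 4.11 mg/L; min DO ≈ 5.22 mg/L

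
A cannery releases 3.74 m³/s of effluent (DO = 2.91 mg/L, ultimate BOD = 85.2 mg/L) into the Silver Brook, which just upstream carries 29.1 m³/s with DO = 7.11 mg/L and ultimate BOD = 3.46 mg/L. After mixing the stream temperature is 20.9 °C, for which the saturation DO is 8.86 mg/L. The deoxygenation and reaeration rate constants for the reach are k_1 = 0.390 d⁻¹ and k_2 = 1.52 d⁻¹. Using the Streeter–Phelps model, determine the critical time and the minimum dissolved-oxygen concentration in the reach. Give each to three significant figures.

t_c ≈ 0.580 d; minimum DO ≈ 6.25 mg/L

Mixed DO = (29.1×7.11 + 3.74×2.91)/(29.1+3.74) = 217.8/32.84 = 6.632 mg/L.
Mixed L₀ = (29.1×3.46 + 3.74×85.2)/(32.84) = 419.3/32.84 = 12.77 mg/L.
Initial deficit D₀ = C_s − DO₀ = 8.86 − 6.632 = 2.228 mg/L.
t_c = (1/1.130) ln[(1.52/0.390)(1 − 2.228×1.130/(0.390×12.77))] = 0.8850 × ln(1.927) = 0.5804 d.
D_c = (0.390/1.52) × 12.77 × e^(−0.390×0.5804) = 0.2566 × 12.77 × 0.7974 = 2.613 mg/L.
Minimum DO = 8.86 − 2.613 = 6.247 mg/L.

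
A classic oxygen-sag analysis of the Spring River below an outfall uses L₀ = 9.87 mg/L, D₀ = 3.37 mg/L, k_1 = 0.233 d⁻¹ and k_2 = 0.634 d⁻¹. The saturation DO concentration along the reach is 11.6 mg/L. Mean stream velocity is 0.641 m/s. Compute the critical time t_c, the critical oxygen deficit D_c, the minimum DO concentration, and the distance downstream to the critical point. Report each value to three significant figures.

t_c = [1/(k_2−k_1)] ln[(k_2/k_1)(1 − D₀(k_2−k_1)/(k_1 L₀))]
= [1/(0.634−0.233)] ln[(0.634/0.233)(1 − 3.37×0.4010/(0.233×9.87))]
= (1/0.4010) ln[2.721 × 0.4124] = 2.494 × ln(1.122) = 2.494 × 0.1152 = 0.2872 d.
D_c = (k_1/k_2) L₀ e^(−k_1 t_c) = (0.233/0.634) × 9.87 × e^(−0.233×0.2872) = 0.3675 × 9.87 × 0.9353 = 3.392 mg/L.
Minimum DO = C_s − D_c = 11.6 − 3.392 = 8.208 mg/L.
x_c = v t_c = 0.641 m/s × 0.2872 d × 86400 s/d = 15910 m ≈ 15.9 km.

t_c ≈ 0.287 d; D_c ≈ 3.39 mg/L; min DO ≈ 8.21 mg/L; x_c ≈ 15.9 km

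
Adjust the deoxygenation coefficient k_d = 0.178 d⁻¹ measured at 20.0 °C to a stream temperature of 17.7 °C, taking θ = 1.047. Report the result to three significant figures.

k_d(T₂) = k_d(T₁) · θ^(T₂−T₁) = 0.178 × 1.047^(17.7−20.0)
= 0.178 × 1.047^-2.30 = 0.178 × 0.8998 = 0.1602 d⁻¹.

k_d ≈ 0.160 d⁻¹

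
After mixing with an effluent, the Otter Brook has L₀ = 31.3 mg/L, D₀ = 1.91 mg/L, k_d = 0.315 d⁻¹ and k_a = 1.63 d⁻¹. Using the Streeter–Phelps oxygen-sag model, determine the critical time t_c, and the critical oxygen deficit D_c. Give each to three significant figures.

t_c = [1/(k_a−k_d)] ln[(k_a/k_d)(1 − D₀(k_a−k_d)/(k_d L₀))]
= [1/(1.63−0.315)] ln[(1.63/0.315)(1 − 1.91×1.315/(0.315×31.3))]
= (1/1.315) ln[5.175 × 0.7453] = 0.7605 × ln(3.856) = 0.7605 × 1.350 = 1.026 d.
L(t_c) = L₀ e^(−k_d t_c) = 31.3 × 0.7237 = 22.65 mg/L, and at the critical point k_a D_c = k_d L, so D_c = (0.315/1.63) × 22.65 = 4.378 mg/L.

t_c ≈ 1.03 d; D_c ≈ 4.38 mg/L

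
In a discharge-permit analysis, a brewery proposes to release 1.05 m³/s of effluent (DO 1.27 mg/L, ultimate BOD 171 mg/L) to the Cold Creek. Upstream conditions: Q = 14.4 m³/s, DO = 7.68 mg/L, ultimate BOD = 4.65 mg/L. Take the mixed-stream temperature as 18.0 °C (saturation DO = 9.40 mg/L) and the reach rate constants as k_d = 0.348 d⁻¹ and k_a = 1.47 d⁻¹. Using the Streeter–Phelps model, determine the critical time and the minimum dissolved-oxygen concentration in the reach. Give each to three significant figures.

t_c ≈ 0.774 d; minimum DO ≈ 6.52 mg/L

Mixed DO = (14.4×7.68 + 1.05×1.27)/(14.4+1.05) = 111.9/15.45 = 7.244 mg/L.
Mixed L₀ = (14.4×4.65 + 1.05×171)/(15.45) = 246.5/15.45 = 15.96 mg/L.
Initial deficit D₀ = C_s − DO₀ = 9.40 − 7.244 = 2.156 mg/L.
t_c = (1/1.122) ln[(1.47/0.348)(1 − 2.156×1.122/(0.348×15.96))] = 0.8913 × ln(2.384) = 0.7744 d.
D_c = (0.348/1.47) × 15.96 × e^(−0.348×0.7744) = 0.2367 × 15.96 × 0.7638 = 2.885 mg/L.
Minimum DO = 9.40 − 2.885 = 6.515 mg/L.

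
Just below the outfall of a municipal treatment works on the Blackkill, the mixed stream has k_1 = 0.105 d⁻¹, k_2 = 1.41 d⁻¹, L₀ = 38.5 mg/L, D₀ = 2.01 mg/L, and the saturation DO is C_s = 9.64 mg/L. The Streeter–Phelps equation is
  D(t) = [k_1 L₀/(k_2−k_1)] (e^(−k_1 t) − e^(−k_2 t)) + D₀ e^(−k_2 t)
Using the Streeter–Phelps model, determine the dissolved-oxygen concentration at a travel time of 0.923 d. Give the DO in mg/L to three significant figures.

DO ≈ 7.12 mg/L

k_1 L₀/(k_2−k_1) = 0.105×38.5/(1.41−0.105) = 4.042/1.305 = 3.098 mg/L.
e^(−k_1 t) = e^(−0.105×0.9230) = 0.9076; e^(−k_2 t) = e^(−1.41×0.9230) = 0.2721.
D = 3.098 × (0.9076 − 0.2721) + 2.01 × 0.2721 = 1.969 + 0.5470 = 2.516 mg/L.
DO = C_s − D = 9.64 − 2.516 = 7.124 mg/L.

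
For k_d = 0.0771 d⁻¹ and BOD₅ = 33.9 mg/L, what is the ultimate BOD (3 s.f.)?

BOD₅ = L₀(1 − e^(−5k_d)) ⇒ L₀ = BOD₅ / (1 − e^(−5×0.0771))
= 33.9 / (1 − 0.6801) = 33.9 / 0.3199 = 106.0 mg/L.

L₀ ≈ 106 mg/L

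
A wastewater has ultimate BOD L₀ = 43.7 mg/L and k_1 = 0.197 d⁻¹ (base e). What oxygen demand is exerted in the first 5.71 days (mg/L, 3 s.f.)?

y ≈ 29.5 mg/L

y_t = L₀(1 − e^(−k_1 t)) = 43.7 × (1 − e^(−0.197×5.71))
= 43.7 × (1 − 0.3247) = 43.7 × 0.6753 = 29.51 mg/L.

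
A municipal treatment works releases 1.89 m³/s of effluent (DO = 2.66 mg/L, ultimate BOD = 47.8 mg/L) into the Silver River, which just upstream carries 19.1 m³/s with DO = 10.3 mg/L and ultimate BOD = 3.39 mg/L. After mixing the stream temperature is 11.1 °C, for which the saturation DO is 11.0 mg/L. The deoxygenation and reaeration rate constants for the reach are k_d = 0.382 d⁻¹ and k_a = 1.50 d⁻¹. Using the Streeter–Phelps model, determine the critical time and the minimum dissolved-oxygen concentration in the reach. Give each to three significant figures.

Mixed DO = (19.1×10.3 + 1.89×2.66)/(19.1+1.89) = 201.8/20.99 = 9.612 mg/L.
Mixed L₀ = (19.1×3.39 + 1.89×47.8)/(20.99) = 155.1/20.99 = 7.389 mg/L.
Initial deficit D₀ = C_s − DO₀ = 11.0 − 9.612 = 1.388 mg/L.
t_c = (1/1.118) ln[(1.50/0.382)(1 − 1.388×1.118/(0.382×7.389))] = 0.8945 × ln(1.768) = 0.5097 d.
D_c = (0.382/1.50) × 7.389 × e^(−0.382×0.5097) = 0.2547 × 7.389 × 0.8231 = 1.549 mg/L.
Minimum DO = 11.0 − 1.549 = 9.451 mg/L.

t_c ≈ 0.510 d; minimum DO ≈ 9.45 mg/L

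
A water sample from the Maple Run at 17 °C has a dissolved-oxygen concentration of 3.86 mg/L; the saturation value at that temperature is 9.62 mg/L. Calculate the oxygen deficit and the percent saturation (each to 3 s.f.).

D = C_s − C = 9.62 − 3.86 = 5.76 mg/L.
% saturation = 3.86/9.62 × 100 = 40.1 %.

D ≈ 5.76 mg/L; 40.1 % saturation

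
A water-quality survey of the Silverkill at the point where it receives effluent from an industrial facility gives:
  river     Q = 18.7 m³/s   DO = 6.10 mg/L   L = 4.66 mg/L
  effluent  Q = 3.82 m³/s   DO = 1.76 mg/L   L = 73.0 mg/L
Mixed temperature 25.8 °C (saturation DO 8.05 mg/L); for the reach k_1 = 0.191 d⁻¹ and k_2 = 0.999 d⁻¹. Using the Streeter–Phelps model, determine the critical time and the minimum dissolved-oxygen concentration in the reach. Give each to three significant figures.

Mixed DO = (18.7×6.10 + 3.82×1.76)/(18.7+3.82) = 120.8/22.52 = 5.364 mg/L.
Mixed L₀ = (18.7×4.66 + 3.82×73.0)/(22.52) = 366.0/22.52 = 16.25 mg/L.
Initial deficit D₀ = C_s − DO₀ = 8.05 − 5.364 = 2.686 mg/L.
t_c = (1/0.8080) ln[(0.999/0.191)(1 − 2.686×0.8080/(0.191×16.25))] = 1.238 × ln(1.573) = 0.5609 d.
D_c = (0.191/0.999) × 16.25 × e^(−0.191×0.5609) = 0.1912 × 16.25 × 0.8984 = 2.792 mg/L.
Minimum DO = 8.05 − 2.792 = 5.258 mg/L.

t_c ≈ 0.561 d; minimum DO ≈ 5.26 mg/L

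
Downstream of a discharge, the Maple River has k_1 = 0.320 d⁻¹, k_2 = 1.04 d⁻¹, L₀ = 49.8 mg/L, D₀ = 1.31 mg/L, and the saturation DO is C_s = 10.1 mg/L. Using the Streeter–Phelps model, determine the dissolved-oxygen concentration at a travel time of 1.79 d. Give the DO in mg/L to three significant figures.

DO ≈ 0.854 mg/L

k_1 L₀/(k_2−k_1) = 0.320×49.8/(1.04−0.320) = 15.94/0.7200 = 22.13 mg/L.
e^(−k_1 t) = e^(−0.320×1.790) = 0.5639; e^(−k_2 t) = e^(−1.04×1.790) = 0.1554.
D = 22.13 × (0.5639 − 0.1554) + 1.31 × 0.1554 = 9.042 + 0.2036 = 9.246 mg/L.
DO = C_s − D = 10.1 − 9.246 = 0.8545 mg/L.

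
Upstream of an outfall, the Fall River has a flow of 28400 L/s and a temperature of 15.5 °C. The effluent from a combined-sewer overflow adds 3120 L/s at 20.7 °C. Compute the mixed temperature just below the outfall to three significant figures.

16.0 °C

Flow-weighted mixing: C = (Q_r C_r + Q_w C_w)/(Q_r + Q_w)
= (28400×15.5 + 3120×20.7)/(28400 + 3120) = 504800/31520 = 16.01 °C.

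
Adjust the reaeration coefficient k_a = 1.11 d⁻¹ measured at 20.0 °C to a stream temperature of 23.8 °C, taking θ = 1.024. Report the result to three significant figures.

k_a(T₂) = k_a(T₁) · θ^(T₂−T₁) = 1.11 × 1.024^(23.8−20.0)
= 1.11 × 1.024^3.80 = 1.11 × 1.094 = 1.215 d⁻¹.

k_a ≈ 1.21 d⁻¹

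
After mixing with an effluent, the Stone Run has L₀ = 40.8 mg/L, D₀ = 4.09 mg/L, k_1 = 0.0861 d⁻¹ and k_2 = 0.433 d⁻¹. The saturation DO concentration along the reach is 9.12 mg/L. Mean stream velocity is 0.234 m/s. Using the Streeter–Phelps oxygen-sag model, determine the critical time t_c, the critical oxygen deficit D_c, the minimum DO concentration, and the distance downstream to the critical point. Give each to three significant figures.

With k_2/k_1 = 5.029 and 1 − D₀(k_2−k_1)/(k_1 L₀) = 0.5961,
t_c = ln(5.029 × 0.5961) / (0.433 − 0.0861) = ln(2.998) / 0.3469 = 1.098/0.3469 = 3.165 d.
D_c = (k_1/k_2) L₀ e^(−k_1 t_c) = (0.0861/0.433) × 40.8 × e^(−0.0861×3.165) = 0.1988 × 40.8 × 0.7615 = 6.178 mg/L.
Minimum DO = C_s − D_c = 9.12 − 6.178 = 2.942 mg/L.
x_c = v t_c = 0.234 m/s × 3.165 d × 86400 s/d = 63990 m ≈ 64.0 km.

t_c ≈ 3.16 d; D_c ≈ 6.18 mg/L; min DO ≈ 2.94 mg/L; x_c ≈ 64.0 km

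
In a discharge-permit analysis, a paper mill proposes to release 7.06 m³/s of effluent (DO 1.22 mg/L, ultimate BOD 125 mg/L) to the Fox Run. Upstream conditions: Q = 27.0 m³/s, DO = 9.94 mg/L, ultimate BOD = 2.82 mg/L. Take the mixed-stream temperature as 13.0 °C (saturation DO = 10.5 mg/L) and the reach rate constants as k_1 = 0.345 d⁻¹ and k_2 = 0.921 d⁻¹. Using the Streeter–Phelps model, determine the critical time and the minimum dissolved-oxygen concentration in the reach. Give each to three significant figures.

Mixed DO = (27.0×9.94 + 7.06×1.22)/(27.0+7.06) = 277.0/34.06 = 8.133 mg/L.
Mixed L₀ = (27.0×2.82 + 7.06×125)/(34.06) = 958.6/34.06 = 28.15 mg/L.
Initial deficit D₀ = C_s − DO₀ = 10.5 − 8.133 = 2.367 mg/L.
t_c = (1/0.5760) ln[(0.921/0.345)(1 − 2.367×0.5760/(0.345×28.15))] = 1.736 × ln(2.295) = 1.442 d.
D_c = (0.345/0.921) × 28.15 × e^(−0.345×1.442) = 0.3746 × 28.15 × 0.6081 = 6.411 mg/L.
Minimum DO = 10.5 − 6.411 = 4.089 mg/L.

t_c ≈ 1.44 d; minimum DO ≈ 4.09 mg/L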